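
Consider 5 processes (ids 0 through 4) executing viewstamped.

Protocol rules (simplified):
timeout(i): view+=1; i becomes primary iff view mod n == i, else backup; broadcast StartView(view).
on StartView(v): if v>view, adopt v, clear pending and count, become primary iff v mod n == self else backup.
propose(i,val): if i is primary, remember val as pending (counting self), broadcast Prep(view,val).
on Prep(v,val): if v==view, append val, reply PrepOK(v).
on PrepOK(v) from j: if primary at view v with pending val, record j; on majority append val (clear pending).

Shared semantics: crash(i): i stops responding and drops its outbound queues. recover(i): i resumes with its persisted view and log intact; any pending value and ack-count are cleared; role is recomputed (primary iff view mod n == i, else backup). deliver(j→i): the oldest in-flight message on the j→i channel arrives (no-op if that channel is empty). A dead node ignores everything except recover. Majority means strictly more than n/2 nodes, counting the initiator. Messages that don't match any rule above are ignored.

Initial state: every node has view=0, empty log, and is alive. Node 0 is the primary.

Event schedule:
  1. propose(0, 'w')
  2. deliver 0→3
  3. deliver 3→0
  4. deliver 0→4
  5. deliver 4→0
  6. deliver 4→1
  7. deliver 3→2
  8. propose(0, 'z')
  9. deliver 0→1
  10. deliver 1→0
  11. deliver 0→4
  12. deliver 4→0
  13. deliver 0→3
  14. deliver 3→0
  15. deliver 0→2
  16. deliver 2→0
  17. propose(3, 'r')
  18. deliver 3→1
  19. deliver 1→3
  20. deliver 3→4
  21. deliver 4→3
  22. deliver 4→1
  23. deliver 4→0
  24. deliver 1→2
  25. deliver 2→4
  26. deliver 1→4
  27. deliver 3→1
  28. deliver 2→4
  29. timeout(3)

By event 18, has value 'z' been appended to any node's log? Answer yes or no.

step 1 propose(0,'w'): —
step 2 deliver 0→3: 3={back,v=0,log=w}
step 3 deliver 3→0: —
step 4 deliver 0→4: 4={back,v=0,log=w}
step 5 deliver 4→0: 0={prim,v=0,log=w}
step 6 deliver 4→1: —
step 7 deliver 3→2: —
step 8 propose(0,'z'): —
step 9 deliver 0→1: 1={back,v=0,log=w}
step 10 deliver 1→0: —
step 11 deliver 0→4: 4={back,v=0,log=w,z}
step 12 deliver 4→0: 0={prim,v=0,log=w,z}
step 13 deliver 0→3: 3={back,v=0,log=w,z}
step 14 deliver 3→0: —
step 15 deliver 0→2: 2={back,v=0,log=w}
step 16 deliver 2→0: —
step 17 propose(3,'r'): —
step 18 deliver 3→1: —

yes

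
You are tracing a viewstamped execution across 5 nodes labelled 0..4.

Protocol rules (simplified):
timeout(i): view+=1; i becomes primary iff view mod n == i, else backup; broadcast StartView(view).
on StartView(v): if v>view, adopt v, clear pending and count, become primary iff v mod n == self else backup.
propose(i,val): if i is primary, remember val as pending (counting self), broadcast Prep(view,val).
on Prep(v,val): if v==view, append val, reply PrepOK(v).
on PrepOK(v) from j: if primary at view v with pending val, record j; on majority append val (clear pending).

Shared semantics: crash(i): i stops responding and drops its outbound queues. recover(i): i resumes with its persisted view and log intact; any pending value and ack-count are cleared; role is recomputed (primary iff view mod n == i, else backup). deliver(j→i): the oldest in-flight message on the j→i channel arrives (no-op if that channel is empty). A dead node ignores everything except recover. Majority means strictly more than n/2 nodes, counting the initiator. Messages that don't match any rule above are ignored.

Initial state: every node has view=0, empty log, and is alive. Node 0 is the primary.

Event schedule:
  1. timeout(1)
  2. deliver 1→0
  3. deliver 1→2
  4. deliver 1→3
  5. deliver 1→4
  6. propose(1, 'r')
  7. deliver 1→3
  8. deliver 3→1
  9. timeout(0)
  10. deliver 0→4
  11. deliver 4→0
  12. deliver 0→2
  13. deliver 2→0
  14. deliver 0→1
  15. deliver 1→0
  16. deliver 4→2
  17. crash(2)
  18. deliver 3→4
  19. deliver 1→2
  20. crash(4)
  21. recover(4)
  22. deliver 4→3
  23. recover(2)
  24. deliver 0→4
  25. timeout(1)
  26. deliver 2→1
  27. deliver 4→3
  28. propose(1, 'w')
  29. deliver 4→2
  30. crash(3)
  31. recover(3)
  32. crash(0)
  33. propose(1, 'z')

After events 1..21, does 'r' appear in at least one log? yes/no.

after 1 — timeout(1): n1:prim/v1/[-]
after 2 — deliver 1→0: n0:back/v1/[-]
after 3 — deliver 1→2: n2:back/v1/[-]
after 4 — deliver 1→3: n3:back/v1/[-]
after 5 — deliver 1→4: n4:back/v1/[-]
after 6 — propose(1,'r'): ·
after 7 — deliver 1→3: n3:back/v1/[r]
after 8 — deliver 3→1: ·
after 9 — timeout(0): n0:back/v2/[-]
after 10 — deliver 0→4: n4:back/v2/[-]
after 11 — deliver 4→0: ·
after 12 — deliver 0→2: n2:prim/v2/[-]
after 13 — deliver 2→0: ·
after 14 — deliver 0→1: n1:back/v2/[-]
after 15 — deliver 1→0: ·
after 16 — deliver 4→2: ·
after 17 — crash(2): n2:✗prim/v2/[-]
after 18 — deliver 3→4: ·
after 19 — deliver 1→2: ·
after 20 — crash(4): n4:✗back/v2/[-]
after 21 — recover(4): n4:back/v2/[-]

yes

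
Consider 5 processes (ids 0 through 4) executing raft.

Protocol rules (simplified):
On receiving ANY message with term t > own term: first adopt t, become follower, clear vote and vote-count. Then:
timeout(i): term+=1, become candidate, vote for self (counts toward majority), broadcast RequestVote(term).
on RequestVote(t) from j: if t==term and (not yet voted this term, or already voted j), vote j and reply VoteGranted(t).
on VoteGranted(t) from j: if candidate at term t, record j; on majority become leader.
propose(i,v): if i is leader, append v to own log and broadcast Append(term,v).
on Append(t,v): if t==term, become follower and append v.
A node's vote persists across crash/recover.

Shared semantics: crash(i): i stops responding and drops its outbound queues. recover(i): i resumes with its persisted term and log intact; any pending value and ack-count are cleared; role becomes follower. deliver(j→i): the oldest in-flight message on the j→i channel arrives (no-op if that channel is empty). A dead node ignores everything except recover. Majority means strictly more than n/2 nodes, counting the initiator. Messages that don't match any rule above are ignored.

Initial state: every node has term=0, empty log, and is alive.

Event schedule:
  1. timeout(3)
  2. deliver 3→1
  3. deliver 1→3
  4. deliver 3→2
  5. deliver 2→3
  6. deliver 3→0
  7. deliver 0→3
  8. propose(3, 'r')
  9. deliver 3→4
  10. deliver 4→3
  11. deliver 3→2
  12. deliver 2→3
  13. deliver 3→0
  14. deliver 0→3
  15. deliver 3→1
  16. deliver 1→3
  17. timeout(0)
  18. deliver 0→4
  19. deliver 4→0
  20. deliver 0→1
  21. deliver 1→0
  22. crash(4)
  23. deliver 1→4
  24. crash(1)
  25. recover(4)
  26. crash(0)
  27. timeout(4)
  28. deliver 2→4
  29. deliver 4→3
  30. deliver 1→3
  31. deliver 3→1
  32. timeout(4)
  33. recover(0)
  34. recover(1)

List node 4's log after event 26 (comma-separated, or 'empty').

empty

1. timeout(3):  <3:cand t1 ->
2. deliver 3→1:  <1:foll t1 ->
3. deliver 1→3:  nop
4. deliver 3→2:  <2:foll t1 ->
5. deliver 2→3:  <3:lead t1 ->
6. deliver 3→0:  <0:foll t1 ->
7. deliver 0→3:  nop
8. propose(3,'r'):  <3:lead t1 r>
9. deliver 3→4:  <4:foll t1 ->
10. deliver 4→3:  nop
11. deliver 3→2:  <2:foll t1 r>
12. deliver 2→3:  nop
13. deliver 3→0:  <0:foll t1 r>
14. deliver 0→3:  nop
15. deliver 3→1:  <1:foll t1 r>
16. deliver 1→3:  nop
17. timeout(0):  <0:cand t2 r>
18. deliver 0→4:  <4:foll t2 ->
19. deliver 4→0:  nop
20. deliver 0→1:  <1:foll t2 r>
21. deliver 1→0:  <0:lead t2 r>
22. crash(4):  <4:✗foll t2 ->
23. deliver 1→4:  nop
24. crash(1):  <1:✗foll t2 r>
25. recover(4):  <4:foll t2 ->
26. crash(0):  <0:✗lead t2 r>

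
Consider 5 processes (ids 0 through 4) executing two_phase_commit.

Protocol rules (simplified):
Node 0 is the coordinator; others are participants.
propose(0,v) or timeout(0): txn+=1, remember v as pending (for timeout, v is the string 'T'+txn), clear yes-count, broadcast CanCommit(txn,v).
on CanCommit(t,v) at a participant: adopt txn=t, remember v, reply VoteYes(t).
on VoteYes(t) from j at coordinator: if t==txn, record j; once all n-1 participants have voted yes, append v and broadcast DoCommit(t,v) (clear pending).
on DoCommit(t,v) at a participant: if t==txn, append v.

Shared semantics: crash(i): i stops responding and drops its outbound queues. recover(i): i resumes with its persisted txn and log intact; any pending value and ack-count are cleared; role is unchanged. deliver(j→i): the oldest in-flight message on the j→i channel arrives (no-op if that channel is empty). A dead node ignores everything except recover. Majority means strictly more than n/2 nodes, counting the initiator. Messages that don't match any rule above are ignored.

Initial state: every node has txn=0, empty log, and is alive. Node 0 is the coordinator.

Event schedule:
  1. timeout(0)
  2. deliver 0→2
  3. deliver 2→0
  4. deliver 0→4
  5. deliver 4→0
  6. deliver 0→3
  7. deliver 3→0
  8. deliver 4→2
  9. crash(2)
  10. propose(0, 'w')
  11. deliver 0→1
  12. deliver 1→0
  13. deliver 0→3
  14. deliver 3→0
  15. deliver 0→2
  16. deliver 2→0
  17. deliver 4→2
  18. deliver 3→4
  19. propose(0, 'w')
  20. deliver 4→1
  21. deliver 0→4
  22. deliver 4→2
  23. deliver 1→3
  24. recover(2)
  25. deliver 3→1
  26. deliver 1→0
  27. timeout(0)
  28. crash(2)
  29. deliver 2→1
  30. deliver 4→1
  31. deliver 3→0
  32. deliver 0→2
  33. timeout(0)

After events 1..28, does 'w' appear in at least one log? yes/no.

no

[1] timeout(0) → N0(coor t1 [-])
[2] deliver 0→2 → N2(part t1 [-])
[3] deliver 2→0 → ∅
[4] deliver 0→4 → N4(part t1 [-])
[5] deliver 4→0 → ∅
[6] deliver 0→3 → N3(part t1 [-])
[7] deliver 3→0 → ∅
[8] deliver 4→2 → ∅
[9] crash(2) → N2(✗part t1 [-])
[10] propose(0,'w') → N0(coor t2 [-])
[11] deliver 0→1 → N1(part t1 [-])
[12] deliver 1→0 → ∅
[13] deliver 0→3 → N3(part t2 [-])
[14] deliver 3→0 → ∅
[15] deliver 0→2 → ∅
[16] deliver 2→0 → ∅
[17] deliver 4→2 → ∅
[18] deliver 3→4 → ∅
[19] propose(0,'w') → N0(coor t3 [-])
[20] deliver 4→1 → ∅
[21] deliver 0→4 → N4(part t2 [-])
[22] deliver 4→2 → ∅
[23] deliver 1→3 → ∅
[24] recover(2) → N2(part t1 [-])
[25] deliver 3→1 → ∅
[26] deliver 1→0 → ∅
[27] timeout(0) → N0(coor t4 [-])
[28] crash(2) → N2(✗part t1 [-])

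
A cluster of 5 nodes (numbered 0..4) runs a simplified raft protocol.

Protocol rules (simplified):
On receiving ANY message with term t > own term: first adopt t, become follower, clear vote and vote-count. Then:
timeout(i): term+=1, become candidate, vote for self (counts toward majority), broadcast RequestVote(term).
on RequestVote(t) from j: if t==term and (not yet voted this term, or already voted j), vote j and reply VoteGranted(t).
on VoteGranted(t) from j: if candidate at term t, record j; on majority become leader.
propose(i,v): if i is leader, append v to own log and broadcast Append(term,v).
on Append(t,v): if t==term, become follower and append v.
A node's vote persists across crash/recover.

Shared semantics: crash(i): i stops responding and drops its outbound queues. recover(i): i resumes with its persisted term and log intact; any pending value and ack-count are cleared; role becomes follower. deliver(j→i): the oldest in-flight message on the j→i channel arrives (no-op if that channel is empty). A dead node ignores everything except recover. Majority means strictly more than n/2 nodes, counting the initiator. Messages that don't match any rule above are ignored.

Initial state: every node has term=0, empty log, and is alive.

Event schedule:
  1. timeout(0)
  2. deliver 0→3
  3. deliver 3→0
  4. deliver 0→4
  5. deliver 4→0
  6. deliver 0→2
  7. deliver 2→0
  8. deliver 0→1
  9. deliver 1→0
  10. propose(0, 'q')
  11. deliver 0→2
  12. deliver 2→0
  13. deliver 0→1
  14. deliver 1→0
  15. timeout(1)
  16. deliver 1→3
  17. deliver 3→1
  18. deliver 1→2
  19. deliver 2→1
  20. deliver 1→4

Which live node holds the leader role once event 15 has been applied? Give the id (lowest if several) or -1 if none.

0

1. timeout(0):  <0:cand t1 ->
2. deliver 0→3:  <3:foll t1 ->
3. deliver 3→0:  nop
4. deliver 0→4:  <4:foll t1 ->
5. deliver 4→0:  <0:lead t1 ->
6. deliver 0→2:  <2:foll t1 ->
7. deliver 2→0:  nop
8. deliver 0→1:  <1:foll t1 ->
9. deliver 1→0:  nop
10. propose(0,'q'):  <0:lead t1 q>
11. deliver 0→2:  <2:foll t1 q>
12. deliver 2→0:  nop
13. deliver 0→1:  <1:foll t1 q>
14. deliver 1→0:  nop
15. timeout(1):  <1:cand t2 q>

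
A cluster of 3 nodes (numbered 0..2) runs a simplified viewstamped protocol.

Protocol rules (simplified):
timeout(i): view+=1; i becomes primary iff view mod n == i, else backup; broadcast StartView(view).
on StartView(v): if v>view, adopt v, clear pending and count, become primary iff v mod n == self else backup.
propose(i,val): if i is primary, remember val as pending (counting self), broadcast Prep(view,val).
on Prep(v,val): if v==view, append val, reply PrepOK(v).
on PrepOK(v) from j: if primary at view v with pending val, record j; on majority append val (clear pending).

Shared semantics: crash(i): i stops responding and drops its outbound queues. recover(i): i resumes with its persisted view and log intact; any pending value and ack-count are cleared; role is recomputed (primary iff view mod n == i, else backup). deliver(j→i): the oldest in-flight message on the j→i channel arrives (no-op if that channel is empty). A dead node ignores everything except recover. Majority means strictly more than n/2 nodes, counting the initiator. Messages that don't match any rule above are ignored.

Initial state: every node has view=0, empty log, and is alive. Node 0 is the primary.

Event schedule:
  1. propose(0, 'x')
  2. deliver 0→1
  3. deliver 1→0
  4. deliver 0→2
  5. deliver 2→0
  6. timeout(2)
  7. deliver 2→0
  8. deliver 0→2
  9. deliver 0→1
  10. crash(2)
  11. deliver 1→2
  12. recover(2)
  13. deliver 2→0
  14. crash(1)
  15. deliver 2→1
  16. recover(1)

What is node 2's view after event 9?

1

after 1 — propose(0,'x'): ·
after 2 — deliver 0→1: n1:back/v0/[x]
after 3 — deliver 1→0: n0:prim/v0/[x]
after 4 — deliver 0→2: n2:back/v0/[x]
after 5 — deliver 2→0: ·
after 6 — timeout(2): n2:back/v1/[x]
after 7 — deliver 2→0: n0:back/v1/[x]
after 8 — deliver 0→2: ·
after 9 — deliver 0→1: ·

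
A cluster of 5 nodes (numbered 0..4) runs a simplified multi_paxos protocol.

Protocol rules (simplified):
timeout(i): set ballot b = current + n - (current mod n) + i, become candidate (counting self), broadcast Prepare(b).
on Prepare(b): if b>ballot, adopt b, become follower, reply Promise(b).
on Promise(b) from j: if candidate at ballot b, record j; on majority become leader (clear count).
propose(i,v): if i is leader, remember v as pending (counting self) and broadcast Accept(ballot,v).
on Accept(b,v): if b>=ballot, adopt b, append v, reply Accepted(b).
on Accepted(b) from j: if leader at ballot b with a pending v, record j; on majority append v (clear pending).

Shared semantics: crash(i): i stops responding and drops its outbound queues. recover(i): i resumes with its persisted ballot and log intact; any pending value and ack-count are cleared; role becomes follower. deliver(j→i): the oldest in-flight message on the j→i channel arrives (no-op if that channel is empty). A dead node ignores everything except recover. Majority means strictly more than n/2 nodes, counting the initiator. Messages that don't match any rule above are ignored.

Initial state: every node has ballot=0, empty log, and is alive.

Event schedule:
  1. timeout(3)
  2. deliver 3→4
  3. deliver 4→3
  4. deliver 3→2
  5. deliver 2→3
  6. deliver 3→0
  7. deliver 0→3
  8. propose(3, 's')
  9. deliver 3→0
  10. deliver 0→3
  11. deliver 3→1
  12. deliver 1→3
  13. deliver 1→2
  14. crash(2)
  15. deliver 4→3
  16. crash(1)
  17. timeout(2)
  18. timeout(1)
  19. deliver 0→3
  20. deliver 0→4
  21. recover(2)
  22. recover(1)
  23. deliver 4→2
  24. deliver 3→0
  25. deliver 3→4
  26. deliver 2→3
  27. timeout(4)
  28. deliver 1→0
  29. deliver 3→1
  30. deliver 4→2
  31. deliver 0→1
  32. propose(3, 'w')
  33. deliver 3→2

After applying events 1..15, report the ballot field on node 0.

8

1. timeout(3):  <3:cand b8 ->
2. deliver 3→4:  <4:foll b8 ->
3. deliver 4→3:  nop
4. deliver 3→2:  <2:foll b8 ->
5. deliver 2→3:  <3:lead b8 ->
6. deliver 3→0:  <0:foll b8 ->
7. deliver 0→3:  nop
8. propose(3,'s'):  nop
9. deliver 3→0:  <0:foll b8 s>
10. deliver 0→3:  nop
11. deliver 3→1:  <1:foll b8 ->
12. deliver 1→3:  nop
13. deliver 1→2:  nop
14. crash(2):  <2:✗foll b8 ->
15. deliver 4→3:  nop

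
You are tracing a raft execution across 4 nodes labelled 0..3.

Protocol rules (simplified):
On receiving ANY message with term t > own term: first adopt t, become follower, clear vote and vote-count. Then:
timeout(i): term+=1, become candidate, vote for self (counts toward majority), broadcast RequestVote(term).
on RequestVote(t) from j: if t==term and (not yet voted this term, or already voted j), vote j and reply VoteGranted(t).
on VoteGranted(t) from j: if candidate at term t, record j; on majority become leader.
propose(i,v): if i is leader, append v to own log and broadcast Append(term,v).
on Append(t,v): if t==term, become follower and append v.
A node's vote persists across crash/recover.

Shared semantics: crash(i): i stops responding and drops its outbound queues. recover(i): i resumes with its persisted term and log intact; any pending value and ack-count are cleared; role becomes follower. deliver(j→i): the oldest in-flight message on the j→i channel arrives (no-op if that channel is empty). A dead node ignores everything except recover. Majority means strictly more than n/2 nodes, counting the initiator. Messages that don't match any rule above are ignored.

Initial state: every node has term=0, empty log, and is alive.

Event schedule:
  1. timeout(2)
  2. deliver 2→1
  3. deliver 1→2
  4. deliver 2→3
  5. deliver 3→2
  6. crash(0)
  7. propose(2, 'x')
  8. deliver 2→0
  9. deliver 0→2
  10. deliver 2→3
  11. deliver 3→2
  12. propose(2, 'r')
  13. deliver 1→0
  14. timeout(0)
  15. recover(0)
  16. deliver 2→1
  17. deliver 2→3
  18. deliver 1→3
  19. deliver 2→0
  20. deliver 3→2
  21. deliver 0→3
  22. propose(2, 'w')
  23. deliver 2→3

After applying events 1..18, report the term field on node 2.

step 1 timeout(2): 2={cand,t=1,log=-}
step 2 deliver 2→1: 1={foll,t=1,log=-}
step 3 deliver 1→2: —
step 4 deliver 2→3: 3={foll,t=1,log=-}
step 5 deliver 3→2: 2={lead,t=1,log=-}
step 6 crash(0): 0={✗foll,t=0,log=-}
step 7 propose(2,'x'): 2={lead,t=1,log=x}
step 8 deliver 2→0: —
step 9 deliver 0→2: —
step 10 deliver 2→3: 3={foll,t=1,log=x}
step 11 deliver 3→2: —
step 12 propose(2,'r'): 2={lead,t=1,log=x,r}
step 13 deliver 1→0: —
step 14 timeout(0): —
step 15 recover(0): 0={foll,t=0,log=-}
step 16 deliver 2→1: 1={foll,t=1,log=x}
step 17 deliver 2→3: 3={foll,t=1,log=x,r}
step 18 deliver 1→3: —

1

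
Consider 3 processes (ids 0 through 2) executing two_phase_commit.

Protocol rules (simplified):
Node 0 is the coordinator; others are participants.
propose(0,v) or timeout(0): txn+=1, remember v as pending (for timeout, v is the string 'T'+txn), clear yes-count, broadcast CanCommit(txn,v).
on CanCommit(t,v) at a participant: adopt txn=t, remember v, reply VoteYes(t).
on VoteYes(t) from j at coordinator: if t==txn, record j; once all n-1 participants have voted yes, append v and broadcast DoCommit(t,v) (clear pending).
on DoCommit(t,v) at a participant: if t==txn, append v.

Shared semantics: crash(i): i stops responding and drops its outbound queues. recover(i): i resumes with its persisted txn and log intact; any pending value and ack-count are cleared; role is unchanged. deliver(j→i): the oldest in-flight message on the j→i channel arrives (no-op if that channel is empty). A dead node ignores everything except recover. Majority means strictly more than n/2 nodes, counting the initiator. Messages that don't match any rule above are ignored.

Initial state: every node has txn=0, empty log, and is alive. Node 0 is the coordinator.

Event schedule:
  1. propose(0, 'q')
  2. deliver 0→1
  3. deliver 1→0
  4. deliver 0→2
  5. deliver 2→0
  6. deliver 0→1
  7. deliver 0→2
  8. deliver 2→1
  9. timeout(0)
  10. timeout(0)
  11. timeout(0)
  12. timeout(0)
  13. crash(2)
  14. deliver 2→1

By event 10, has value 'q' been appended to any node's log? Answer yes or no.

yes

1. propose(0,'q'):  <0:coor t1 ->
2. deliver 0→1:  <1:part t1 ->
3. deliver 1→0:  nop
4. deliver 0→2:  <2:part t1 ->
5. deliver 2→0:  <0:coor t1 q>
6. deliver 0→1:  <1:part t1 q>
7. deliver 0→2:  <2:part t1 q>
8. deliver 2→1:  nop
9. timeout(0):  <0:coor t2 q>
10. timeout(0):  <0:coor t3 q>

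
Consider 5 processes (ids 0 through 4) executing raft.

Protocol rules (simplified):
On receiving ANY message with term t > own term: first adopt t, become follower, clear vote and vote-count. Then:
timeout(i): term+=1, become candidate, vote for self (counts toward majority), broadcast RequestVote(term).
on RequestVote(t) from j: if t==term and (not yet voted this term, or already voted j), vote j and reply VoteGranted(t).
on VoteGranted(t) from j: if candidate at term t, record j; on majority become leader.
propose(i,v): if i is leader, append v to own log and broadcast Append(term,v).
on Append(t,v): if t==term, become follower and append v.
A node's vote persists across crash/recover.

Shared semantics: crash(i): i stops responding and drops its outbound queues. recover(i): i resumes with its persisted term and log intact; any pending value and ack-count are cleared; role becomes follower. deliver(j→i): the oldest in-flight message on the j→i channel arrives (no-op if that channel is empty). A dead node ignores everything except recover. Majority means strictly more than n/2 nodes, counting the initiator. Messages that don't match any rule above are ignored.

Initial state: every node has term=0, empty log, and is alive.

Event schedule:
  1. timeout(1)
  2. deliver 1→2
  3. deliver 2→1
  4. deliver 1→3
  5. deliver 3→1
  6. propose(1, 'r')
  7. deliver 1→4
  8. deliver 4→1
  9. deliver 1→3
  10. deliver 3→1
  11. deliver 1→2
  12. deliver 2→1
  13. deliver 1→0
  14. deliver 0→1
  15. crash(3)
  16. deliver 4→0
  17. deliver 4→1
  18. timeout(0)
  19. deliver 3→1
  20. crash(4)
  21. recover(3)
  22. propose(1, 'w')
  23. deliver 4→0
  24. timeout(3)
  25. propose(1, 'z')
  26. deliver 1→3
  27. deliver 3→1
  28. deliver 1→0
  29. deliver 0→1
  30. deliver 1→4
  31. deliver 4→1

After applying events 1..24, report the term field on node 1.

step 1 timeout(1): 1={cand,t=1,log=-}
step 2 deliver 1→2: 2={foll,t=1,log=-}
step 3 deliver 2→1: —
step 4 deliver 1→3: 3={foll,t=1,log=-}
step 5 deliver 3→1: 1={lead,t=1,log=-}
step 6 propose(1,'r'): 1={lead,t=1,log=r}
step 7 deliver 1→4: 4={foll,t=1,log=-}
step 8 deliver 4→1: —
step 9 deliver 1→3: 3={foll,t=1,log=r}
step 10 deliver 3→1: —
step 11 deliver 1→2: 2={foll,t=1,log=r}
step 12 deliver 2→1: —
step 13 deliver 1→0: 0={foll,t=1,log=-}
step 14 deliver 0→1: —
step 15 crash(3): 3={✗foll,t=1,log=r}
step 16 deliver 4→0: —
step 17 deliver 4→1: —
step 18 timeout(0): 0={cand,t=2,log=-}
step 19 deliver 3→1: —
step 20 crash(4): 4={✗foll,t=1,log=-}
step 21 recover(3): 3={foll,t=1,log=r}
step 22 propose(1,'w'): 1={lead,t=1,log=r,w}
step 23 deliver 4→0: —
step 24 timeout(3): 3={cand,t=2,log=r}

1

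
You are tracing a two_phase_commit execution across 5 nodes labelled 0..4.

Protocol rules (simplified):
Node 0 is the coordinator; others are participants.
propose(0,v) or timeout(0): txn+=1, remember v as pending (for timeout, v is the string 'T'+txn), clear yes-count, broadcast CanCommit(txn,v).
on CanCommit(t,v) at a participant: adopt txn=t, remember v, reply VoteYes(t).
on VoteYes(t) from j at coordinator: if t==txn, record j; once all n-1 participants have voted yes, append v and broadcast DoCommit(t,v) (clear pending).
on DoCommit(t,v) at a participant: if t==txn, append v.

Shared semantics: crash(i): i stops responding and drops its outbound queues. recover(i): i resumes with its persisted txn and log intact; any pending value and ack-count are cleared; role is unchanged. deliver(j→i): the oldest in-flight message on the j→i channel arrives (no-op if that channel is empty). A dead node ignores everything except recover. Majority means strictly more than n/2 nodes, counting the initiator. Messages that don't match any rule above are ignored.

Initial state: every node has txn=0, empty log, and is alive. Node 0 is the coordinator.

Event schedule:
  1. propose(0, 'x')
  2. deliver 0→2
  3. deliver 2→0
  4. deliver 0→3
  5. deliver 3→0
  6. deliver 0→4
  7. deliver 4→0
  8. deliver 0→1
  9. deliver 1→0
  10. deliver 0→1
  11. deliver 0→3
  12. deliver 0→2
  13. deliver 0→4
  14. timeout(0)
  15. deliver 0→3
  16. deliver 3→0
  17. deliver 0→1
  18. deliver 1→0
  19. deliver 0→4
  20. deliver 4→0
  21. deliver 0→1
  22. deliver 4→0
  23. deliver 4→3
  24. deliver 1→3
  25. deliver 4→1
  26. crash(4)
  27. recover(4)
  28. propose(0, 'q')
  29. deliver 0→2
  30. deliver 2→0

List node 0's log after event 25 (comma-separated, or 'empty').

x

after 1 — propose(0,'x'): n0:coor/t1/[-]
after 2 — deliver 0→2: n2:part/t1/[-]
after 3 — deliver 2→0: ·
after 4 — deliver 0→3: n3:part/t1/[-]
after 5 — deliver 3→0: ·
after 6 — deliver 0→4: n4:part/t1/[-]
after 7 — deliver 4→0: ·
after 8 — deliver 0→1: n1:part/t1/[-]
after 9 — deliver 1→0: n0:coor/t1/[x]
after 10 — deliver 0→1: n1:part/t1/[x]
after 11 — deliver 0→3: n3:part/t1/[x]
after 12 — deliver 0→2: n2:part/t1/[x]
after 13 — deliver 0→4: n4:part/t1/[x]
after 14 — timeout(0): n0:coor/t2/[x]
after 15 — deliver 0→3: n3:part/t2/[x]
after 16 — deliver 3→0: ·
after 17 — deliver 0→1: n1:part/t2/[x]
after 18 — deliver 1→0: ·
after 19 — deliver 0→4: n4:part/t2/[x]
after 20 — deliver 4→0: ·
after 21 — deliver 0→1: ·
after 22 — deliver 4→0: ·
after 23 — deliver 4→3: ·
after 24 — deliver 1→3: ·
after 25 — deliver 4→1: ·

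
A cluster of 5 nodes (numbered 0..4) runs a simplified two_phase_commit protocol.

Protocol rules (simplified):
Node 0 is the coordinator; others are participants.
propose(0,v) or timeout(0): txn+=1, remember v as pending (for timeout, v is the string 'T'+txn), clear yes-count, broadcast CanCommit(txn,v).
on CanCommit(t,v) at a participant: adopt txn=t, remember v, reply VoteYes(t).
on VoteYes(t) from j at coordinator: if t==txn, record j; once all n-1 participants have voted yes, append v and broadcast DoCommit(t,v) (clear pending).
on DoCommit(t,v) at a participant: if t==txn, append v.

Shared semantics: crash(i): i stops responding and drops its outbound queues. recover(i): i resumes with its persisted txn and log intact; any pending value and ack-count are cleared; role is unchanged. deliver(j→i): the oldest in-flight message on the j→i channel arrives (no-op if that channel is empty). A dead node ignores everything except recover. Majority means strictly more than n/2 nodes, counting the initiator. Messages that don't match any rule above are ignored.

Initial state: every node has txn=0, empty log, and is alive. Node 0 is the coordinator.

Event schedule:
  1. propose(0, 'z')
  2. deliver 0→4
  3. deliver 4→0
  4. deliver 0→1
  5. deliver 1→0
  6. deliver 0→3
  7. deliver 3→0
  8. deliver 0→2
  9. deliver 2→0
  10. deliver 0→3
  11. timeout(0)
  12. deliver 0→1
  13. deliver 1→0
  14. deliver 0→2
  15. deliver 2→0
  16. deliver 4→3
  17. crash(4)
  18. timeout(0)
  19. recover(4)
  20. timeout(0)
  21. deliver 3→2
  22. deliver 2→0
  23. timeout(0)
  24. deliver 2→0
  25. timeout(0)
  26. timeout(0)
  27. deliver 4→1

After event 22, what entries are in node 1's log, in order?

z

step 1 propose(0,'z'): 0={coor,t=1,log=-}
step 2 deliver 0→4: 4={part,t=1,log=-}
step 3 deliver 4→0: —
step 4 deliver 0→1: 1={part,t=1,log=-}
step 5 deliver 1→0: —
step 6 deliver 0→3: 3={part,t=1,log=-}
step 7 deliver 3→0: —
step 8 deliver 0→2: 2={part,t=1,log=-}
step 9 deliver 2→0: 0={coor,t=1,log=z}
step 10 deliver 0→3: 3={part,t=1,log=z}
step 11 timeout(0): 0={coor,t=2,log=z}
step 12 deliver 0→1: 1={part,t=1,log=z}
step 13 deliver 1→0: —
step 14 deliver 0→2: 2={part,t=1,log=z}
step 15 deliver 2→0: —
step 16 deliver 4→3: —
step 17 crash(4): 4={✗part,t=1,log=-}
step 18 timeout(0): 0={coor,t=3,log=z}
step 19 recover(4): 4={part,t=1,log=-}
step 20 timeout(0): 0={coor,t=4,log=z}
step 21 deliver 3→2: —
step 22 deliver 2→0: —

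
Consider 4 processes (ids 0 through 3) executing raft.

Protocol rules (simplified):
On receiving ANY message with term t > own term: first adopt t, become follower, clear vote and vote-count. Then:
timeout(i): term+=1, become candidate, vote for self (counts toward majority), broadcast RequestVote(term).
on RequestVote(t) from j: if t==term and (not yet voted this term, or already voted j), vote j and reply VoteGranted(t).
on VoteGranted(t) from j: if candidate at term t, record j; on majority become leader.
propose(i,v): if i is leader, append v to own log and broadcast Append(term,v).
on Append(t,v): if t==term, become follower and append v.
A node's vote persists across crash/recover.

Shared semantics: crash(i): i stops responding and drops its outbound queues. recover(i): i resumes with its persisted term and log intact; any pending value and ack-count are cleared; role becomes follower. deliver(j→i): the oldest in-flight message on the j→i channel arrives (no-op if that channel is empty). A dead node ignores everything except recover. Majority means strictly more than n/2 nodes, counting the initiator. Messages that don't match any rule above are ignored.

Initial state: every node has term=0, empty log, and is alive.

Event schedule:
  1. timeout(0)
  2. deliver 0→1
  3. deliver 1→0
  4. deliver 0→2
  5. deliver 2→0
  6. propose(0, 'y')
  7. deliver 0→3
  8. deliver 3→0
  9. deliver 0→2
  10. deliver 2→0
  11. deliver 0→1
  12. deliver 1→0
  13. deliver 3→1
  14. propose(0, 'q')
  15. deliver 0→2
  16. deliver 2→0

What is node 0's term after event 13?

1

step 1 timeout(0): 0={cand,t=1,log=-}
step 2 deliver 0→1: 1={foll,t=1,log=-}
step 3 deliver 1→0: —
step 4 deliver 0→2: 2={foll,t=1,log=-}
step 5 deliver 2→0: 0={lead,t=1,log=-}
step 6 propose(0,'y'): 0={lead,t=1,log=y}
step 7 deliver 0→3: 3={foll,t=1,log=-}
step 8 deliver 3→0: —
step 9 deliver 0→2: 2={foll,t=1,log=y}
step 10 deliver 2→0: —
step 11 deliver 0→1: 1={foll,t=1,log=y}
step 12 deliver 1→0: —
step 13 deliver 3→1: —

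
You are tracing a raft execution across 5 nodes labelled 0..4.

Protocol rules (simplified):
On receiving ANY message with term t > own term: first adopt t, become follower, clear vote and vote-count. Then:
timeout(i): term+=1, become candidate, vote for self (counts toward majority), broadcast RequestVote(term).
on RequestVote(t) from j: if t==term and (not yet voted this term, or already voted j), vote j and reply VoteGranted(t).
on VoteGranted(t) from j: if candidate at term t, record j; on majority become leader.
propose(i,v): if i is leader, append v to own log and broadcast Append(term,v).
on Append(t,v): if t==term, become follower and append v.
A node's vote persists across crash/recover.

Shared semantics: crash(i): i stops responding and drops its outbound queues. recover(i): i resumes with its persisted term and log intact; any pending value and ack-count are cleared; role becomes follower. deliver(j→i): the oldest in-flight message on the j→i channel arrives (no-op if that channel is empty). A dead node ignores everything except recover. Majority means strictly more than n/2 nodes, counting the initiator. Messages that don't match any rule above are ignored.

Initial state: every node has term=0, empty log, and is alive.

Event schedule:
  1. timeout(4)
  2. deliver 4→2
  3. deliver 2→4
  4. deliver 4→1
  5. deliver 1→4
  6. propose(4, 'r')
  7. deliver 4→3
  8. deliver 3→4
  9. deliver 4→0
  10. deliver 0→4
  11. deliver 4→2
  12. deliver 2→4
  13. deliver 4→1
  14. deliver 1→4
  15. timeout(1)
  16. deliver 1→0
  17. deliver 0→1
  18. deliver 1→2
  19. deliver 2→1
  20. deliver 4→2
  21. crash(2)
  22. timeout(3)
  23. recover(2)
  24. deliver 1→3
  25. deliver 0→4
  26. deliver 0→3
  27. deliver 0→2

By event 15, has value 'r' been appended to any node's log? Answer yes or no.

yes

after 1 — timeout(4): n4:cand/t1/[-]
after 2 — deliver 4→2: n2:foll/t1/[-]
after 3 — deliver 2→4: ·
after 4 — deliver 4→1: n1:foll/t1/[-]
after 5 — deliver 1→4: n4:lead/t1/[-]
after 6 — propose(4,'r'): n4:lead/t1/[r]
after 7 — deliver 4→3: n3:foll/t1/[-]
after 8 — deliver 3→4: ·
after 9 — deliver 4→0: n0:foll/t1/[-]
after 10 — deliver 0→4: ·
after 11 — deliver 4→2: n2:foll/t1/[r]
after 12 — deliver 2→4: ·
after 13 — deliver 4→1: n1:foll/t1/[r]
after 14 — deliver 1→4: ·
after 15 — timeout(1): n1:cand/t2/[r]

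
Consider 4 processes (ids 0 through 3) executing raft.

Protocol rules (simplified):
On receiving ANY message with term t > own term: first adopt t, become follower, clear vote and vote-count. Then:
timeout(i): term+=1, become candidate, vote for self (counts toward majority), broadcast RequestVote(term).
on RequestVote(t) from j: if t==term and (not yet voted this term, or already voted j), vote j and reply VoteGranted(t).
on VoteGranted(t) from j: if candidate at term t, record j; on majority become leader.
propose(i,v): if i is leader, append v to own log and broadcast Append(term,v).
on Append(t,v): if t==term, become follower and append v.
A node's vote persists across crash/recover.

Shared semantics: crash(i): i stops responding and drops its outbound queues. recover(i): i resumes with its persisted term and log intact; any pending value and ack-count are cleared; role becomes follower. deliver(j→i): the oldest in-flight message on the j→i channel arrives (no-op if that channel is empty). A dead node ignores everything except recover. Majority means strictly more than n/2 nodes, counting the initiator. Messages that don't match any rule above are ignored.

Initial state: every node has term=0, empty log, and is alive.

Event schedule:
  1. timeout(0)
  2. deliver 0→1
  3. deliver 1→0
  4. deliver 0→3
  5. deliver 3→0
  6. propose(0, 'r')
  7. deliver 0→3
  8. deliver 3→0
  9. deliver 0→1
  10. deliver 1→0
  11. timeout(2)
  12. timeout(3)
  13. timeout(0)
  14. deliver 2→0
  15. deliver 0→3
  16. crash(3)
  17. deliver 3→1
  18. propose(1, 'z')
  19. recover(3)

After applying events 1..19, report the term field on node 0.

2

step 1 timeout(0): 0={cand,t=1,log=-}
step 2 deliver 0→1: 1={foll,t=1,log=-}
step 3 deliver 1→0: —
step 4 deliver 0→3: 3={foll,t=1,log=-}
step 5 deliver 3→0: 0={lead,t=1,log=-}
step 6 propose(0,'r'): 0={lead,t=1,log=r}
step 7 deliver 0→3: 3={foll,t=1,log=r}
step 8 deliver 3→0: —
step 9 deliver 0→1: 1={foll,t=1,log=r}
step 10 deliver 1→0: —
step 11 timeout(2): 2={cand,t=1,log=-}
step 12 timeout(3): 3={cand,t=2,log=r}
step 13 timeout(0): 0={cand,t=2,log=r}
step 14 deliver 2→0: —
step 15 deliver 0→3: —
step 16 crash(3): 3={✗cand,t=2,log=r}
step 17 deliver 3→1: —
step 18 propose(1,'z'): —
step 19 recover(3): 3={foll,t=2,log=r}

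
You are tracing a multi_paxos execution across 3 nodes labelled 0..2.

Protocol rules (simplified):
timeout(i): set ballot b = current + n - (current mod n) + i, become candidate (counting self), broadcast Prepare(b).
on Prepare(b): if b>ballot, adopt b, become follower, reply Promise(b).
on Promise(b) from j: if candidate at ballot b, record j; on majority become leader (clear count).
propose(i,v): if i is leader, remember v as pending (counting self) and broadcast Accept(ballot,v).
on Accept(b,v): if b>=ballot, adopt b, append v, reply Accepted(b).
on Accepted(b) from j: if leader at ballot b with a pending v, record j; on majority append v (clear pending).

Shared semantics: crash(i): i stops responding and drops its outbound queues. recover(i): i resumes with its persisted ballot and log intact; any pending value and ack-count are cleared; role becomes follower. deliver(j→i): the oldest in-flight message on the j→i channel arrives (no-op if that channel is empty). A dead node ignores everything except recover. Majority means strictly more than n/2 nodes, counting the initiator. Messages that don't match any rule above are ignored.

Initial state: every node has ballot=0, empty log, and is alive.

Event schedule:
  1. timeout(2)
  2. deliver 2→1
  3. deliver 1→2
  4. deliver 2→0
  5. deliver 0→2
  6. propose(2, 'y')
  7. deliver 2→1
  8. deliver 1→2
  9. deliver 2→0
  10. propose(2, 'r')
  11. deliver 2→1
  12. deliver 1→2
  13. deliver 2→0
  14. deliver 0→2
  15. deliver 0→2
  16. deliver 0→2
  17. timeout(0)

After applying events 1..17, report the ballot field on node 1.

e1 timeout(2): 2[cand,b=5,-]
e2 deliver 2→1: 1[foll,b=5,-]
e3 deliver 1→2: 2[lead,b=5,-]
e4 deliver 2→0: 0[foll,b=5,-]
e5 deliver 0→2: ·
e6 propose(2,'y'): ·
e7 deliver 2→1: 1[foll,b=5,y]
e8 deliver 1→2: 2[lead,b=5,y]
e9 deliver 2→0: 0[foll,b=5,y]
e10 propose(2,'r'): ·
e11 deliver 2→1: 1[foll,b=5,y,r]
e12 deliver 1→2: 2[lead,b=5,y,r]
e13 deliver 2→0: 0[foll,b=5,y,r]
e14 deliver 0→2: ·
e15 deliver 0→2: ·
e16 deliver 0→2: ·
e17 timeout(0): 0[cand,b=6,y,r]

5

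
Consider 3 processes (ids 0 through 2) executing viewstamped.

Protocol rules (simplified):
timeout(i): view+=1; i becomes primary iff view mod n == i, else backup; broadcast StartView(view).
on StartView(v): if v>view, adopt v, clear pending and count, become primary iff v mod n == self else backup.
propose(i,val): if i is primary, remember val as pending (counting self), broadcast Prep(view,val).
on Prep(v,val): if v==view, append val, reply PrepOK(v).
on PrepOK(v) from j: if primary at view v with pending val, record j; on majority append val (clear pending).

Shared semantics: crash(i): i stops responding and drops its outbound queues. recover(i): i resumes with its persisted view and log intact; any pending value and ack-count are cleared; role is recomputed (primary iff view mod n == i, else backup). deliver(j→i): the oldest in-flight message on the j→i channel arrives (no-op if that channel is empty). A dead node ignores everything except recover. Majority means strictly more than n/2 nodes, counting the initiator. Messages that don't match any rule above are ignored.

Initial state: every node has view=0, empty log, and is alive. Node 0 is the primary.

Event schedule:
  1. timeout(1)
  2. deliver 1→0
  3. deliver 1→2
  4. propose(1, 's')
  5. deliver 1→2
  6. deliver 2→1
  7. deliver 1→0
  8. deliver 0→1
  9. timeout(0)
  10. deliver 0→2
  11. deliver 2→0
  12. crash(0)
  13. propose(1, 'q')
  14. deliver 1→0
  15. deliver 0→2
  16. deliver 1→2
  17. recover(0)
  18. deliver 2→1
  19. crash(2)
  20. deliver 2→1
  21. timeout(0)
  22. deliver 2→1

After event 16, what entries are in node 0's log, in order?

e1 timeout(1): 1[prim,v=1,-]
e2 deliver 1→0: 0[back,v=1,-]
e3 deliver 1→2: 2[back,v=1,-]
e4 propose(1,'s'): ·
e5 deliver 1→2: 2[back,v=1,s]
e6 deliver 2→1: 1[prim,v=1,s]
e7 deliver 1→0: 0[back,v=1,s]
e8 deliver 0→1: ·
e9 timeout(0): 0[back,v=2,s]
e10 deliver 0→2: 2[prim,v=2,s]
e11 deliver 2→0: ·
e12 crash(0): 0[✗back,v=2,s]
e13 propose(1,'q'): ·
e14 deliver 1→0: ·
e15 deliver 0→2: ·
e16 deliver 1→2: ·

s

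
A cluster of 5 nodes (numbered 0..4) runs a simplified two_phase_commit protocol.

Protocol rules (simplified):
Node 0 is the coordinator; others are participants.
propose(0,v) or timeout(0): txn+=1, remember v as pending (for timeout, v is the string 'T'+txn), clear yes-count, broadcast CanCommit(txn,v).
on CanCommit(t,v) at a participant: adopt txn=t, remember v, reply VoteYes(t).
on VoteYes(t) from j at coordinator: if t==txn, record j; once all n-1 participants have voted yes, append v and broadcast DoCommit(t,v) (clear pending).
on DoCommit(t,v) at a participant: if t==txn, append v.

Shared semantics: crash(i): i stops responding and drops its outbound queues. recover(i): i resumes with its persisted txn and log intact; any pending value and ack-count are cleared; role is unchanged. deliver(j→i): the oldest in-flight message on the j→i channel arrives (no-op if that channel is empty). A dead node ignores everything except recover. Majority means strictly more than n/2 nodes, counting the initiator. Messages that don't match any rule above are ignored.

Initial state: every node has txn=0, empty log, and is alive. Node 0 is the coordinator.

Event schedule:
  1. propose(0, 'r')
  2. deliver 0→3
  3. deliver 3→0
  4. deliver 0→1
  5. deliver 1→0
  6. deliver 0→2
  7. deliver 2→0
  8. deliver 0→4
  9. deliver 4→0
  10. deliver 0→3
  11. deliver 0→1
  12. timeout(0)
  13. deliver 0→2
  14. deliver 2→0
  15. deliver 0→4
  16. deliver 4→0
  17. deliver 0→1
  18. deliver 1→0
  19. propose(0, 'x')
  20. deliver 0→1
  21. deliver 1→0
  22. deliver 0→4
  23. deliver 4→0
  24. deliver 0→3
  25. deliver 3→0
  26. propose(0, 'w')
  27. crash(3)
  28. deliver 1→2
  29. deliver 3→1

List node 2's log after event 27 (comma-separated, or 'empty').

r

1. propose(0,'r'):  <0:coor t1 ->
2. deliver 0→3:  <3:part t1 ->
3. deliver 3→0:  nop
4. deliver 0→1:  <1:part t1 ->
5. deliver 1→0:  nop
6. deliver 0→2:  <2:part t1 ->
7. deliver 2→0:  nop
8. deliver 0→4:  <4:part t1 ->
9. deliver 4→0:  <0:coor t1 r>
10. deliver 0→3:  <3:part t1 r>
11. deliver 0→1:  <1:part t1 r>
12. timeout(0):  <0:coor t2 r>
13. deliver 0→2:  <2:part t1 r>
14. deliver 2→0:  nop
15. deliver 0→4:  <4:part t1 r>
16. deliver 4→0:  nop
17. deliver 0→1:  <1:part t2 r>
18. deliver 1→0:  nop
19. propose(0,'x'):  <0:coor t3 r>
20. deliver 0→1:  <1:part t3 r>
21. deliver 1→0:  nop
22. deliver 0→4:  <4:part t2 r>
23. deliver 4→0:  nop
24. deliver 0→3:  <3:part t2 r>
25. deliver 3→0:  nop
26. propose(0,'w'):  <0:coor t4 r>
27. crash(3):  <3:✗part t2 r>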